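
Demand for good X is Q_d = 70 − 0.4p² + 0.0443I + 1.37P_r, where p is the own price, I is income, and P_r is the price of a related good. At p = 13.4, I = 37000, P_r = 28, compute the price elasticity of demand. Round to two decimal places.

-0.09

Substituting, Q_d = 70 − 0.4(13.4)² + 0.0443(37000) + 1.37(28) = 70 − 71.824 + 1639.1 + 38.36 = 1675.636.
∂Q_d/∂p = −2·0.4·p = -10.72, so E_p = -10.72·(13.4/1675.636) ≈ -0.09.
|E_p| < 1: demand is inelastic.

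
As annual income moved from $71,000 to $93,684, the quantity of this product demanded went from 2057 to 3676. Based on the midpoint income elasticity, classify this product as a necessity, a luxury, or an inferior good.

luxury

%ΔQ = (3676 − 2057)/[(2057+3676)/2] = 1619/2866.5 ≈ 0.5648.
%ΔI = (93,684 − 71,000)/[(71,000+93,684)/2] = 22684/82342 ≈ 0.2755.
E_I = %ΔQ/%ΔI ≈ 2.050.
E_I > 1: normal good (luxury).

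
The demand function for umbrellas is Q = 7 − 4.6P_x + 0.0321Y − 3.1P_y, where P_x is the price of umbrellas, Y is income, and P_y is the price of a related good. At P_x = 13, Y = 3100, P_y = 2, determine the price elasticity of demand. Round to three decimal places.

At the given point, Q = 7 − 4.6(13) + 0.0321(3100) − 3.1(2) = 7 − 59.8 + 99.51 − 6.2 = 40.51.
∂Q/∂P_x = −4.6, so E_p = (−4.6)·(13/40.51) ≈ -1.476.
|E_p| > 1: demand is elastic.

-1.476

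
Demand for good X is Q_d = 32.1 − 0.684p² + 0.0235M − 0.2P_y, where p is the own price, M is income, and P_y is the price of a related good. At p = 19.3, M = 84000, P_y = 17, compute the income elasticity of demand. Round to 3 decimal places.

Q_d = 32.1 − 0.684(19.3)² + 0.0235(84000) − 0.2(17) = 32.1 − 254.7832 + 1974 − 3.4 = 1747.9168.
∂Q_d/∂M = +0.0235, so E_I = 0.0235·(84000/1747.9168) ≈ 1.129.
E_I > 1: normal good (luxury).

1.129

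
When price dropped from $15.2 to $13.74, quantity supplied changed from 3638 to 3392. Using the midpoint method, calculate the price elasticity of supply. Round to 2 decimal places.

0.69

%Δq = (3392 − 3638)/[(3638 + 3392)/2] = -246/3515 ≈ -0.0700.
%Δp = (13.74 − 15.2)/[(15.2 + 13.74)/2] = -1.46/14.47 ≈ -0.1009.
Arc elasticity E = %Δq/%Δp ≈ -0.0700/-0.1009 ≈ 0.69.
|E| < 1: supply is inelastic over this range.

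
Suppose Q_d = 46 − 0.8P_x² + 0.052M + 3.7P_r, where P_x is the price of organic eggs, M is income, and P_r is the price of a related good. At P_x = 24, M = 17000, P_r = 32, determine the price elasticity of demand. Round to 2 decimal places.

First evaluate Q_d: 46 − 0.8(24)² + 0.052(17000) + 3.7(32) = 46 − 460.8 + 884 + 118.4 = 587.6.
∂Q_d/∂P_x = −2·0.8·P_x = -38.4, so E_p = -38.4·(24/587.6) ≈ -1.57.
|E_p| > 1: demand is elastic.

-1.57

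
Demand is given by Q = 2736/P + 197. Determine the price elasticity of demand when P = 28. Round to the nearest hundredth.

At P = 28, Q = 294.7143.
dQ/dP = −2736/P² = −3.4898.
Point elasticity E = (dQ/dP)·(P/Q) = -3.4898 × 28/294.7143 ≈ -0.33.
|E| < 1, so demand is inelastic at this price.

-0.33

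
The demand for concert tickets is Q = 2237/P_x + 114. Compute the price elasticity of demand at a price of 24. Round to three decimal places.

At P_x = 24, Q = 207.2083.
dQ/dP_x = −2237/P_x² = −3.8837.
Point elasticity E = (dQ/dP_x)·(P_x/Q) = -3.8837 × 24/207.2083 ≈ -0.450.
|E| < 1, so demand is inelastic at this price.

-0.450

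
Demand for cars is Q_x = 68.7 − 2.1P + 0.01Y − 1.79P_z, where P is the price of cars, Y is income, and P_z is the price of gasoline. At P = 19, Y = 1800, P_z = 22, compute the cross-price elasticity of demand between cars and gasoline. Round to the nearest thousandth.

Evaluating quantity at (P, Y, P_z) gives Q_x = 68.7 − 2.1(19) + 0.01(1800) − 1.79(22) = 68.7 − 39.9 + 18 − 39.38 = 7.42.
∂Q_x/∂P_z = −1.79, so E_xy = -1.79·(22/7.42) ≈ -5.307.
E_xy < 0: the goods are complements.

-5.307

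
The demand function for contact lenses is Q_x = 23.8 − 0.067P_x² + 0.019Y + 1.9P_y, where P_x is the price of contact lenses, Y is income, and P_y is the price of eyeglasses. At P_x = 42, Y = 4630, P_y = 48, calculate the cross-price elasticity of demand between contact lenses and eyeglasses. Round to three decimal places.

1.076

At the given point, Q_x = 23.8 − 0.067(42)² + 0.019(4630) + 1.9(48) = 23.8 − 118.188 + 87.97 + 91.2 = 84.782.
∂Q_x/∂P_y = +1.9, so E_xy = 1.9·(48/84.782) ≈ 1.076.
E_xy > 0: the goods are substitutes.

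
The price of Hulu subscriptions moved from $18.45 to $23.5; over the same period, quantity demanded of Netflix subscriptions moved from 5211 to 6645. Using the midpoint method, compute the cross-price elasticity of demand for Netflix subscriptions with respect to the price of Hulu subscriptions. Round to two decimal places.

%ΔQ_x = (6645 − 5211)/[(5211+6645)/2] = 1434/5928 ≈ 0.2419.
%ΔP_y = (23.5 − 18.45)/[(18.45+23.5)/2] ≈ 0.2408.
E_xy = 0.2419/0.2408 ≈ 1.00.
E_xy > 0, so Netflix subscriptions and Hulu subscriptions are substitutes.

1.00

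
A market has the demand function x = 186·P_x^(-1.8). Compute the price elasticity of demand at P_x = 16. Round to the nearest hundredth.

-1.80

For a Cobb–Douglas (constant-elasticity) form x = A·P_x^α·…, the elasticity with respect to P_x equals the exponent α at every point.
Here the exponent on P_x is -1.8, so the price elasticity of demand is -1.80.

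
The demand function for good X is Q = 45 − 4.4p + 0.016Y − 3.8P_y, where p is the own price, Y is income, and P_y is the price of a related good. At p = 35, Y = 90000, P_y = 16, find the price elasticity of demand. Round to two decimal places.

-0.12

Substituting, Q = 45 − 4.4(35) + 0.016(90000) − 3.8(16) = 45 − 154 + 1440 − 60.8 = 1270.2.
∂Q/∂p = −4.4, so E_p = (−4.4)·(35/1270.2) ≈ -0.12.
|E_p| < 1: demand is inelastic.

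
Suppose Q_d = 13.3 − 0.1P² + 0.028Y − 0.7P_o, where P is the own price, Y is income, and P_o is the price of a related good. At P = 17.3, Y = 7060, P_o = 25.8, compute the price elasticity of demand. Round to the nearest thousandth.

Substituting, Q_d = 13.3 − 0.1(17.3)² + 0.028(7060) − 0.7(25.8) = 13.3 − 29.929 + 197.68 − 18.06 = 162.991.
∂Q_d/∂P = −2·0.1·P = -3.46, so E_p = -3.46·(17.3/162.991) ≈ -0.367.
|E_p| < 1: demand is inelastic.

-0.367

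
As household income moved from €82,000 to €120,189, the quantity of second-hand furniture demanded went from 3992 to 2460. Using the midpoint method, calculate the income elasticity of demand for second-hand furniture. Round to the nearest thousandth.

-1.257

%ΔQ = (2460 − 3992)/[(3992+2460)/2] = -1532/3226 ≈ -0.4749.
%ΔI = (120,189 − 82,000)/[(82,000+120,189)/2] = 38189/101094.5 ≈ 0.3778.
E_I = %ΔQ/%ΔI ≈ -1.257.
E_I < 0: inferior good.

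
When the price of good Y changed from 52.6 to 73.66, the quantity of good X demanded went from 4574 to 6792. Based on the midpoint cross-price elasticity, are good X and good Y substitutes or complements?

%ΔQ_x = (6792 − 4574)/[(4574+6792)/2] = 2218/5683 ≈ 0.3903.
%ΔP_y = (73.66 − 52.6)/[(52.6+73.66)/2] ≈ 0.3336.
E_xy = 0.3903/0.3336 ≈ 1.170.
E_xy > 0, so the goods are substitutes.

substitutes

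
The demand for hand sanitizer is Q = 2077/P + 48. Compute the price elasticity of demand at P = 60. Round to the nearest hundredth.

-0.42

At P = 60, Q = 82.6167.
dQ/dP = −2077/P² = −0.5769.
Point elasticity E = (dQ/dP)·(P/Q) = -0.5769 × 60/82.6167 ≈ -0.42.
|E| < 1, so demand is inelastic at this price.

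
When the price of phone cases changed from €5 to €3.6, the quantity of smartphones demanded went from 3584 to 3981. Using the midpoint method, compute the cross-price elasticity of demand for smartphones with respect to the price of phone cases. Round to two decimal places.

-0.32

%ΔQ_x = (3981 − 3584)/[(3584+3981)/2] = 397/3782.5 ≈ 0.1050.
%ΔP_y = (3.6 − 5)/[(5+3.6)/2] ≈ -0.3256.
E_xy = 0.1050/-0.3256 ≈ -0.32.
E_xy < 0, so smartphones and phone cases are complements.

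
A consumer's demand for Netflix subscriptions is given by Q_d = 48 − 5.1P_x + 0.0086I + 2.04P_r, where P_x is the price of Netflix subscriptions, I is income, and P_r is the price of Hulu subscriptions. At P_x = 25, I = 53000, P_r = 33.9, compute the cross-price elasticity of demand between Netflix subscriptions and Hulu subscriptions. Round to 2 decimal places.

Q_d = 48 − 5.1(25) + 0.0086(53000) + 2.04(33.9) = 48 − 127.5 + 455.8 + 69.156 = 445.456.
∂Q_d/∂P_r = +2.04, so E_xy = 2.04·(33.9/445.456) ≈ 0.16.
E_xy > 0: the goods are substitutes.

0.16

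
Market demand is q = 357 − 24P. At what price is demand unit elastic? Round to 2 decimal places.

7.44

For linear demand q = a − bP, E = −bP/(a − bP). |E| = 1 ⇒ bP = a − bP ⇒ P = a/(2b).
P = 357/(2·24) ≈ 7.44.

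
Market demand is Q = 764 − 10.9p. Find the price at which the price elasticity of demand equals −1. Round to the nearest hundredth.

For linear demand Q = a − bp, E = −bp/(a − bp). |E| = 1 ⇒ bp = a − bp ⇒ p = a/(2b).
p = 764/(2·10.9) ≈ 35.05.

35.05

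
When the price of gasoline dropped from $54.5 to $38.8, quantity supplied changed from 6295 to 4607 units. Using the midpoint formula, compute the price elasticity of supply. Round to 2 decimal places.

%Δq = (4607 − 6295)/[(6295 + 4607)/2] = -1688/5451 ≈ -0.3097.
%Δp = (38.8 − 54.5)/[(54.5 + 38.8)/2] = -15.7/46.65 ≈ -0.3365.
Arc elasticity E = %Δq/%Δp ≈ -0.3097/-0.3365 ≈ 0.92.
|E| < 1: supply is inelastic over this range.

0.92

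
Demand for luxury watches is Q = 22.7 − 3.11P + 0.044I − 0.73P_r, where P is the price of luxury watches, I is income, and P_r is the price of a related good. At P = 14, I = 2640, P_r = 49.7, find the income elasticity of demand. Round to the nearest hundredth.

1.97

At the given point, Q = 22.7 − 3.11(14) + 0.044(2640) − 0.73(49.7) = 22.7 − 43.54 + 116.16 − 36.281 = 59.039.
∂Q/∂I = +0.044, so E_I = 0.044·(2640/59.039) ≈ 1.97.
E_I > 1: normal good (luxury).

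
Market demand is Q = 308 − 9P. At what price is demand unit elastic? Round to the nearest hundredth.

For linear demand Q = a − bP, E = −bP/(a − bP). |E| = 1 ⇒ bP = a − bP ⇒ P = a/(2b).
P = 308/(2·9) ≈ 17.11.

17.11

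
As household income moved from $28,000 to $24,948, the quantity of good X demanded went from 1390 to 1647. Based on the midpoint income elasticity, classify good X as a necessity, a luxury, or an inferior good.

inferior

%ΔQ = (1647 − 1390)/[(1390+1647)/2] = 257/1518.5 ≈ 0.1692.
%ΔI = (24,948 − 28,000)/[(28,000+24,948)/2] = -3052/26474 ≈ -0.1153.
E_I = %ΔQ/%ΔI ≈ -1.468.
E_I < 0: inferior good.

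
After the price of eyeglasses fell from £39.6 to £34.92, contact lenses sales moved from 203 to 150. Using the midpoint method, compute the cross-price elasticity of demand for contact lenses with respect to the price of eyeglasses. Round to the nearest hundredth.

2.39

%ΔQ_x = (150 − 203)/[(203+150)/2] = -53/176.5 ≈ -0.3003.
%ΔP_y = (34.92 − 39.6)/[(39.6+34.92)/2] ≈ -0.1256.
E_xy = -0.3003/-0.1256 ≈ 2.39.
E_xy > 0, so contact lenses and eyeglasses are substitutes.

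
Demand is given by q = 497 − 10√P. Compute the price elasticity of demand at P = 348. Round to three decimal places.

-0.300

At P = 348, q = 310.4524.
dq/dP = −10/(2√P) = −10/(2·18.6548).
Point elasticity E = (dq/dP)·(P/q) = -0.268 × 348/310.4524 ≈ -0.300.
|E| < 1, so demand is inelastic at this price.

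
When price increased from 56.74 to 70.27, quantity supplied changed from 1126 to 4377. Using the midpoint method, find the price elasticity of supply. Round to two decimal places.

%Δq = (4377 − 1126)/[(1126 + 4377)/2] = 3251/2751.5 ≈ 1.1815.
%Δp = (70.27 − 56.74)/[(56.74 + 70.27)/2] = 13.53/63.505 ≈ 0.2131.
Arc elasticity E = %Δq/%Δp ≈ 1.1815/0.2131 ≈ 5.55.
|E| > 1: supply is elastic over this range.

5.55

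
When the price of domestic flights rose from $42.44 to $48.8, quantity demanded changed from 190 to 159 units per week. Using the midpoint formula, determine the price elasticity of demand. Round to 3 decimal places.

-1.274

%ΔQ = (159 − 190)/[(190 + 159)/2] = -31/174.5 ≈ -0.1777.
%ΔP = (48.8 − 42.44)/[(42.44 + 48.8)/2] = 6.36/45.62 ≈ 0.1394.
Arc elasticity E = %ΔQ/%ΔP ≈ -0.1777/0.1394 ≈ -1.274.
|E| > 1: demand is elastic over this range.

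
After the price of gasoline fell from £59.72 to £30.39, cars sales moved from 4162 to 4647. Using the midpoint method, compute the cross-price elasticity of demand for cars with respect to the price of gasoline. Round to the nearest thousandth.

%ΔQ_x = (4647 − 4162)/[(4162+4647)/2] = 485/4404.5 ≈ 0.1101.
%ΔP_y = (30.39 − 59.72)/[(59.72+30.39)/2] ≈ -0.6510.
E_xy = 0.1101/-0.6510 ≈ -0.169.
E_xy < 0, so cars and gasoline are complements.

-0.169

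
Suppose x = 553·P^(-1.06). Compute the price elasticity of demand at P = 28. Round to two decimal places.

For a Cobb–Douglas (constant-elasticity) form x = A·P^α·…, the elasticity with respect to P equals the exponent α at every point.
Here the exponent on P is -1.06, so the price elasticity of demand is -1.06.

-1.06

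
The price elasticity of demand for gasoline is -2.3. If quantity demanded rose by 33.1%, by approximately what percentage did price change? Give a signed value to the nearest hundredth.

-14.39

%ΔQ ≈ E × %ΔP ⇒ %ΔP = %ΔQ / E = (33.1%)/(-2.3) ≈ -14.39%.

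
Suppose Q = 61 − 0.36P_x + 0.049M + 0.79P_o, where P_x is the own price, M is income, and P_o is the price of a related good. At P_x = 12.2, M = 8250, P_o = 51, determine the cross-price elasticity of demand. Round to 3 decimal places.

Q = 61 − 0.36(12.2) + 0.049(8250) + 0.79(51) = 61 − 4.392 + 404.25 + 40.29 = 501.148.
∂Q/∂P_o = +0.79, so E_xy = 0.79·(51/501.148) ≈ 0.080.
E_xy > 0: the goods are substitutes.

0.080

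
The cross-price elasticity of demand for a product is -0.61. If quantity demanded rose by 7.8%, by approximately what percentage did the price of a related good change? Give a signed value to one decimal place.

-12.8

%ΔQ ≈ E × %ΔP_y ⇒ %ΔP_y = %ΔQ / E = (7.8%)/(-0.61) ≈ -12.8%.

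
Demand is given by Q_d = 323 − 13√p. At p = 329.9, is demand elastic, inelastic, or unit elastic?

elastic

At p = 329.9, Q_d = 86.8791.
dQ_d/dp = −13/(2√p) = −13/(2·18.1631).
Point elasticity E = (dQ_d/dp)·(p/Q_d) = -0.3579 × 329.9/86.8791 ≈ -1.359.
|E| ≈ 1.359 > 1, so demand is elastic.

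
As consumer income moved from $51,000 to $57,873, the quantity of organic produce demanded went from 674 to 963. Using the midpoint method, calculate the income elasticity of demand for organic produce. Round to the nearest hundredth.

2.80

%ΔQ = (963 − 674)/[(674+963)/2] = 289/818.5 ≈ 0.3531.
%ΔM = (57,873 − 51,000)/[(51,000+57,873)/2] = 6873/54436.5 ≈ 0.1263.
E_I = %ΔQ/%ΔM ≈ 2.80.
E_I > 1: normal good (luxury).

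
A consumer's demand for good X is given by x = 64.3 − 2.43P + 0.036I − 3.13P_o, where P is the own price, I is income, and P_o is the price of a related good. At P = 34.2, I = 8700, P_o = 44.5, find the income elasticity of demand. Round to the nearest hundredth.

2.02

First evaluate x: 64.3 − 2.43(34.2) + 0.036(8700) − 3.13(44.5) = 64.3 − 83.106 + 313.2 − 139.285 = 155.109.
∂x/∂I = +0.036, so E_I = 0.036·(8700/155.109) ≈ 2.02.
E_I > 1: normal good (luxury).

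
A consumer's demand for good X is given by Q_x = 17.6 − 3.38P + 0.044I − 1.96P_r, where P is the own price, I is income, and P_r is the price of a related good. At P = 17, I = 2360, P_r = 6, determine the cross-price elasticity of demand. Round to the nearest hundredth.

First evaluate Q_x: 17.6 − 3.38(17) + 0.044(2360) − 1.96(6) = 17.6 − 57.46 + 103.84 − 11.76 = 52.22.
∂Q_x/∂P_r = −1.96, so E_xy = -1.96·(6/52.22) ≈ -0.23.
E_xy < 0: the goods are complements.

-0.23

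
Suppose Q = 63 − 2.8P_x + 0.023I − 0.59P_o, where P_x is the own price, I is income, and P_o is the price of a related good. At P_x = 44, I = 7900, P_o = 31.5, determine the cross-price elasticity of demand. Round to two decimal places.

-0.18

At the given point, Q = 63 − 2.8(44) + 0.023(7900) − 0.59(31.5) = 63 − 123.2 + 181.7 − 18.585 = 102.915.
∂Q/∂P_o = −0.59, so E_xy = -0.59·(31.5/102.915) ≈ -0.18.
E_xy < 0: the goods are complements.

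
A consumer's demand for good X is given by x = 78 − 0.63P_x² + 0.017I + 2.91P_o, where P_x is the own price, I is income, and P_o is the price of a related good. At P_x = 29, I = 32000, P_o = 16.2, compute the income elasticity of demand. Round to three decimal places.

Evaluating quantity at (P_x, I, P_o) gives x = 78 − 0.63(29)² + 0.017(32000) + 2.91(16.2) = 78 − 529.83 + 544 + 47.142 = 139.312.
∂x/∂I = +0.017, so E_I = 0.017·(32000/139.312) ≈ 3.905.
E_I > 1: normal good (luxury).

3.905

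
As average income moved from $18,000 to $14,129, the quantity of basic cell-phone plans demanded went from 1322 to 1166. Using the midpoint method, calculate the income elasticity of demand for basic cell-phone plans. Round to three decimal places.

%ΔQ = (1166 − 1322)/[(1322+1166)/2] = -156/1244 ≈ -0.1254.
%ΔM = (14,129 − 18,000)/[(18,000+14,129)/2] = -3871/16064.5 ≈ -0.2410.
E_I = %ΔQ/%ΔM ≈ 0.520.
E_I ∈ (0,1): normal good (necessity).

0.520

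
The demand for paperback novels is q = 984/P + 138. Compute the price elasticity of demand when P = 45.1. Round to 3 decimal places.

-0.137

At P = 45.1, q = 159.8182.
dq/dP = −984/P² = −0.4838.
Point elasticity E = (dq/dP)·(P/q) = -0.4838 × 45.1/159.8182 ≈ -0.137.
|E| < 1, so demand is inelastic at this price.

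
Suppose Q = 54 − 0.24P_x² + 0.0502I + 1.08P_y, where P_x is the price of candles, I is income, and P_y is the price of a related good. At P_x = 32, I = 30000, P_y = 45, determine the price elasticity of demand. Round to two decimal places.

At the given point, Q = 54 − 0.24(32)² + 0.0502(30000) + 1.08(45) = 54 − 245.76 + 1506 + 48.6 = 1362.84.
∂Q/∂P_x = −2·0.24·P_x = -15.36, so E_p = -15.36·(32/1362.84) ≈ -0.36.
|E_p| < 1: demand is inelastic.

-0.36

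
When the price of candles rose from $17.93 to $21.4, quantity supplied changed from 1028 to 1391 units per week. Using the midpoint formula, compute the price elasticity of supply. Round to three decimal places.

1.701

%ΔQ = (1391 − 1028)/[(1028 + 1391)/2] = 363/1209.5 ≈ 0.3001.
%Δp = (21.4 − 17.93)/[(17.93 + 21.4)/2] = 3.47/19.665 ≈ 0.1765.
Arc elasticity E = %ΔQ/%Δp ≈ 0.3001/0.1765 ≈ 1.701.
|E| > 1: supply is elastic over this range.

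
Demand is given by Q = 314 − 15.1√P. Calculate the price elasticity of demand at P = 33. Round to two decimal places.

At P = 33, Q = 227.2571.
dQ/dP = −15.1/(2√P) = −15.1/(2·5.7446).
Point elasticity E = (dQ/dP)·(P/Q) = -1.3143 × 33/227.2571 ≈ -0.19.
|E| < 1, so demand is inelastic at this price.

-0.19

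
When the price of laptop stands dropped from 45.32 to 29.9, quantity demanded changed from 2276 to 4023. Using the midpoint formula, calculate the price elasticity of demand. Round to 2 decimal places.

-1.35

%ΔQ = (4023 − 2276)/[(2276 + 4023)/2] = 1747/3149.5 ≈ 0.5547.
%ΔP = (29.9 − 45.32)/[(45.32 + 29.9)/2] = -15.42/37.61 ≈ -0.4100.
Arc elasticity E = %ΔQ/%ΔP ≈ 0.5547/-0.4100 ≈ -1.35.
|E| > 1: demand is elastic over this range.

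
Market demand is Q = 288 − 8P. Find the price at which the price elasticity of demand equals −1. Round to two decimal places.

18.00

For linear demand Q = a − bP, E = −bP/(a − bP). |E| = 1 ⇒ bP = a − bP ⇒ P = a/(2b).
P = 288/(2·8) = 18.00.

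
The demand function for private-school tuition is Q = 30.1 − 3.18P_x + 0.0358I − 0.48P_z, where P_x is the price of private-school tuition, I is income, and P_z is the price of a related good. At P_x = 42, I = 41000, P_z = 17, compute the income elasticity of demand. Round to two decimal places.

Evaluating quantity at (P_x, I, P_z) gives Q = 30.1 − 3.18(42) + 0.0358(41000) − 0.48(17) = 30.1 − 133.56 + 1467.8 − 8.16 = 1356.18.
∂Q/∂I = +0.0358, so E_I = 0.0358·(41000/1356.18) ≈ 1.08.
E_I > 1: normal good (luxury).

1.08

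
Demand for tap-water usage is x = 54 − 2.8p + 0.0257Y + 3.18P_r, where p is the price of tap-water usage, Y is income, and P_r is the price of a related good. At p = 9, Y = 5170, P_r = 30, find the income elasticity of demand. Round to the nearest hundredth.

0.52

At the given point, x = 54 − 2.8(9) + 0.0257(5170) + 3.18(30) = 54 − 25.2 + 132.869 + 95.4 = 257.069.
∂x/∂Y = +0.0257, so E_I = 0.0257·(5170/257.069) ≈ 0.52.
E_I ∈ (0,1): normal good (necessity).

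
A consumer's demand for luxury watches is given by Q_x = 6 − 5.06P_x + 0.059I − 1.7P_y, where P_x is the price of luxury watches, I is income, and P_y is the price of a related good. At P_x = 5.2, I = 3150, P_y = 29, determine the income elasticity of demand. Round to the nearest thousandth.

First evaluate Q_x: 6 − 5.06(5.2) + 0.059(3150) − 1.7(29) = 6 − 26.312 + 185.85 − 49.3 = 116.238.
∂Q_x/∂I = +0.059, so E_I = 0.059·(3150/116.238) ≈ 1.599.
E_I > 1: normal good (luxury).

1.599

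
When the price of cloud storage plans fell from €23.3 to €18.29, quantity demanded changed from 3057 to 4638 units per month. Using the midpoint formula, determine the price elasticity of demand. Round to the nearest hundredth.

-1.71

%Δq = (4638 − 3057)/[(3057 + 4638)/2] = 1581/3847.5 ≈ 0.4109.
%ΔP = (18.29 − 23.3)/[(23.3 + 18.29)/2] = -5.01/20.795 ≈ -0.2409.
Arc elasticity E = %Δq/%ΔP ≈ 0.4109/-0.2409 ≈ -1.71.
|E| > 1: demand is elastic over this range.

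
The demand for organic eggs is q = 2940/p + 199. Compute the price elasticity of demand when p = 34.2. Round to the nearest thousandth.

At p = 34.2, q = 284.9649.
dq/dp = −2940/p² = −2.5136.
Point elasticity E = (dq/dp)·(p/q) = -2.5136 × 34.2/284.9649 ≈ -0.302.
|E| < 1, so demand is inelastic at this price.

-0.302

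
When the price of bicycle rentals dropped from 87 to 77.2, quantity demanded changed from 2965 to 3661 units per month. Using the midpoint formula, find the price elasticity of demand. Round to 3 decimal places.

%Δq = (3661 − 2965)/[(2965 + 3661)/2] = 696/3313 ≈ 0.2101.
%ΔP = (77.2 − 87)/[(87 + 77.2)/2] = -9.8/82.1 ≈ -0.1194.
Arc elasticity E = %Δq/%ΔP ≈ 0.2101/-0.1194 ≈ -1.760.
|E| > 1: demand is elastic over this range.

-1.760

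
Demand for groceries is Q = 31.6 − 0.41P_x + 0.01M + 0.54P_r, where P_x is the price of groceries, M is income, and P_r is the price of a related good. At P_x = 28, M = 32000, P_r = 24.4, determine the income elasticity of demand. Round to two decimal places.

Substituting, Q = 31.6 − 0.41(28) + 0.01(32000) + 0.54(24.4) = 31.6 − 11.48 + 320 + 13.176 = 353.296.
∂Q/∂M = +0.01, so E_I = 0.01·(32000/353.296) ≈ 0.91.
E_I ∈ (0,1): normal good (necessity).

0.91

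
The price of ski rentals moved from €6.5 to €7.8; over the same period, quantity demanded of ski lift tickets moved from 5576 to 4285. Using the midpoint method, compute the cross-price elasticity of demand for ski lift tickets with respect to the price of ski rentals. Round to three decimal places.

%ΔQ_x = (4285 − 5576)/[(5576+4285)/2] = -1291/4930.5 ≈ -0.2618.
%ΔP_y = (7.8 − 6.5)/[(6.5+7.8)/2] ≈ 0.1818.
E_xy = -0.2618/0.1818 ≈ -1.440.
E_xy < 0, so ski lift tickets and ski rentals are complements.

-1.440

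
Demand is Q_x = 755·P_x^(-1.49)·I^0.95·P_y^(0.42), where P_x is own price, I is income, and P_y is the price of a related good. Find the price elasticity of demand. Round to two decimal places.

For a Cobb–Douglas (constant-elasticity) form Q_x = A·P_x^α·…, the elasticity with respect to P_x equals the exponent α at every point.
Here the exponent on P_x is -1.49, so the price elasticity of demand is -1.49.

-1.49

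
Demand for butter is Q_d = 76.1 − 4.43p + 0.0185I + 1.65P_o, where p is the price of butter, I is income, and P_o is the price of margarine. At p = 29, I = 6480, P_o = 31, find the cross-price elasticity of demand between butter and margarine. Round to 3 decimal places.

0.431

Q_d = 76.1 − 4.43(29) + 0.0185(6480) + 1.65(31) = 76.1 − 128.47 + 119.88 + 51.15 = 118.66.
∂Q_d/∂P_o = +1.65, so E_xy = 1.65·(31/118.66) ≈ 0.431.
E_xy > 0: the goods are substitutes.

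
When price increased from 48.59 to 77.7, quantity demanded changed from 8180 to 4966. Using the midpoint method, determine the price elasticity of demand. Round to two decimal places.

-1.06

%ΔQ = (4966 − 8180)/[(8180 + 4966)/2] = -3214/6573 ≈ -0.4890.
%ΔP = (77.7 − 48.59)/[(48.59 + 77.7)/2] = 29.11/63.145 ≈ 0.4610.
Arc elasticity E = %ΔQ/%ΔP ≈ -0.4890/0.4610 ≈ -1.06.
|E| > 1: demand is elastic over this range.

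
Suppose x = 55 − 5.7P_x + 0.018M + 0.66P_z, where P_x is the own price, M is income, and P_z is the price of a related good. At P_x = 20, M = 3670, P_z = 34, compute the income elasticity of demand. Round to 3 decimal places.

x = 55 − 5.7(20) + 0.018(3670) + 0.66(34) = 55 − 114 + 66.06 + 22.44 = 29.5.
∂x/∂M = +0.018, so E_I = 0.018·(3670/29.5) ≈ 2.239.
E_I > 1: normal good (luxury).

2.239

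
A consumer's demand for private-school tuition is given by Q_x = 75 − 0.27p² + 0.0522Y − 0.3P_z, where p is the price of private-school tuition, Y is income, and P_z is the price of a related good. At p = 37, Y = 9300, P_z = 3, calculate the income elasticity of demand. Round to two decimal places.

2.56

At the given point, Q_x = 75 − 0.27(37)² + 0.0522(9300) − 0.3(3) = 75 − 369.63 + 485.46 − 0.9 = 189.93.
∂Q_x/∂Y = +0.0522, so E_I = 0.0522·(9300/189.93) ≈ 2.56.
E_I > 1: normal good (luxury).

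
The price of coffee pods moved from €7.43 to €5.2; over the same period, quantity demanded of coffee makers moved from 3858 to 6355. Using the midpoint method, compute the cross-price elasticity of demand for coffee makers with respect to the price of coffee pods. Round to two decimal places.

-1.38

%ΔQ_x = (6355 − 3858)/[(3858+6355)/2] = 2497/5106.5 ≈ 0.4890.
%ΔP_y = (5.2 − 7.43)/[(7.43+5.2)/2] ≈ -0.3531.
E_xy = 0.4890/-0.3531 ≈ -1.38.
E_xy < 0, so coffee makers and coffee pods are complements.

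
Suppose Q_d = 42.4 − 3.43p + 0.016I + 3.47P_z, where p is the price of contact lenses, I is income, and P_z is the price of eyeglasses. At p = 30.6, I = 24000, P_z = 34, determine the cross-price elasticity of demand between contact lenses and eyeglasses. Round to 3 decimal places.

First evaluate Q_d: 42.4 − 3.43(30.6) + 0.016(24000) + 3.47(34) = 42.4 − 104.958 + 384 + 117.98 = 439.422.
∂Q_d/∂P_z = +3.47, so E_xy = 3.47·(34/439.422) ≈ 0.268.
E_xy > 0: the goods are substitutes.

0.268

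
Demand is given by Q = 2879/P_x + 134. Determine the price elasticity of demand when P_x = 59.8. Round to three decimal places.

-0.264

At P_x = 59.8, Q = 182.1438.
dQ/dP_x = −2879/P_x² = −0.8051.
Point elasticity E = (dQ/dP_x)·(P_x/Q) = -0.8051 × 59.8/182.1438 ≈ -0.264.
|E| < 1, so demand is inelastic at this price.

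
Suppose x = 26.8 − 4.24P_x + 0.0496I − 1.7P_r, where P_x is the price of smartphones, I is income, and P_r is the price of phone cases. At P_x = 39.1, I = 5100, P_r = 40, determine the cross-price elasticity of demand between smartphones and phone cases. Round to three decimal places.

-1.479

First evaluate x: 26.8 − 4.24(39.1) + 0.0496(5100) − 1.7(40) = 26.8 − 165.784 + 252.96 − 68 = 45.976.
∂x/∂P_r = −1.7, so E_xy = -1.7·(40/45.976) ≈ -1.479.
E_xy < 0: the goods are complements.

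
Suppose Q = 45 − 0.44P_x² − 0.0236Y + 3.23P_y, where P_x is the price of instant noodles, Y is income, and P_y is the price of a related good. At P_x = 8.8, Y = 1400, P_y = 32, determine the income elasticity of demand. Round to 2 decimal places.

-0.41

Substituting, Q = 45 − 0.44(8.8)² − 0.0236(1400) + 3.23(32) = 45 − 34.0736 − 33.04 + 103.36 = 81.2464.
∂Q/∂Y = −0.0236, so E_I = -0.0236·(1400/81.2464) ≈ -0.41.
E_I < 0: inferior good.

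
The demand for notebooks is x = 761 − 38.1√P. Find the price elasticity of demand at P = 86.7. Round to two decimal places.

At P = 86.7, x = 406.2401.
dx/dP = −38.1/(2√P) = −38.1/(2·9.3113).
Point elasticity E = (dx/dP)·(P/x) = -2.0459 × 86.7/406.2401 ≈ -0.44.
|E| < 1, so demand is inelastic at this price.

-0.44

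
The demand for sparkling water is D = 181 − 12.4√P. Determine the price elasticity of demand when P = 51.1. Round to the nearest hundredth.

At P = 51.1, D = 92.3595.
dD/dP = −12.4/(2√P) = −12.4/(2·7.1484).
Point elasticity E = (dD/dP)·(P/D) = -0.8673 × 51.1/92.3595 ≈ -0.48.
|E| < 1, so demand is inelastic at this price.

-0.48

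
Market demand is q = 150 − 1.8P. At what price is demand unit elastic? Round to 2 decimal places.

41.67

For linear demand q = a − bP, E = −bP/(a − bP). |E| = 1 ⇒ bP = a − bP ⇒ P = a/(2b).
P = 150/(2·1.8) ≈ 41.67.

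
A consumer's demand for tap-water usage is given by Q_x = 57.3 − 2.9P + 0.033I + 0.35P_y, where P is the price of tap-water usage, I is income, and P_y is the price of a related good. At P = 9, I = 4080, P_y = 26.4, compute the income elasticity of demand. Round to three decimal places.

First evaluate Q_x: 57.3 − 2.9(9) + 0.033(4080) + 0.35(26.4) = 57.3 − 26.1 + 134.64 + 9.24 = 175.08.
∂Q_x/∂I = +0.033, so E_I = 0.033·(4080/175.08) ≈ 0.769.
E_I ∈ (0,1): normal good (necessity).

0.769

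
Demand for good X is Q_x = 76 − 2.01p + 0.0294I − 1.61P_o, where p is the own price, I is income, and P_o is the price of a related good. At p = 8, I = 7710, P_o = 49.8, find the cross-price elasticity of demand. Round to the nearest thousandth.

First evaluate Q_x: 76 − 2.01(8) + 0.0294(7710) − 1.61(49.8) = 76 − 16.08 + 226.674 − 80.178 = 206.416.
∂Q_x/∂P_o = −1.61, so E_xy = -1.61·(49.8/206.416) ≈ -0.388.
E_xy < 0: the goods are complements.

-0.388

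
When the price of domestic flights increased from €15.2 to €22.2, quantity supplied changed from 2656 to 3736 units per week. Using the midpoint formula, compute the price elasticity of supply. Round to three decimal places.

%ΔQ = (3736 − 2656)/[(2656 + 3736)/2] = 1080/3196 ≈ 0.3379.
%ΔP = (22.2 − 15.2)/[(15.2 + 22.2)/2] = 7/18.7 ≈ 0.3743.
Arc elasticity E = %ΔQ/%ΔP ≈ 0.3379/0.3743 ≈ 0.903.
|E| < 1: supply is inelastic over this range.

0.903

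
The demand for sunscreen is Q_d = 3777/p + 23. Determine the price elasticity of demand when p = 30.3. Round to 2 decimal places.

At p = 30.3, Q_d = 147.6535.
dQ_d/dp = −3777/p² = −4.114.
Point elasticity E = (dQ_d/dp)·(p/Q_d) = -4.114 × 30.3/147.6535 ≈ -0.84.
|E| < 1, so demand is inelastic at this price.

-0.84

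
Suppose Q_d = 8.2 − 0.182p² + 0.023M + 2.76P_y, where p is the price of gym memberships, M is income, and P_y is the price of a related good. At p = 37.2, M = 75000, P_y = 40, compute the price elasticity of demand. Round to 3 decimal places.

Q_d = 8.2 − 0.182(37.2)² + 0.023(75000) + 2.76(40) = 8.2 − 251.8589 + 1725 + 110.4 = 1591.7411.
∂Q_d/∂p = −2·0.182·p = -13.5408, so E_p = -13.5408·(37.2/1591.7411) ≈ -0.316.
|E_p| < 1: demand is inelastic.

-0.316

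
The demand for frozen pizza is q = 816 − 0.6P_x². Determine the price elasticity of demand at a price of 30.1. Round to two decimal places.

-3.99

At P_x = 30.1, q = 272.394.
dq/dP_x = −2·0.6·P_x = −36.12.
Point elasticity E = (dq/dP_x)·(P_x/q) = -36.12 × 30.1/272.394 ≈ -3.99.
|E| > 1, so demand is elastic at this price.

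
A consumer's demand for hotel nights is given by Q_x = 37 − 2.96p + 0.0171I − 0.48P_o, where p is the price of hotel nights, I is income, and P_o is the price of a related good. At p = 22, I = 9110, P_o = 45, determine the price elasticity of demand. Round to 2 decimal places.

-0.61

First evaluate Q_x: 37 − 2.96(22) + 0.0171(9110) − 0.48(45) = 37 − 65.12 + 155.781 − 21.6 = 106.061.
∂Q_x/∂p = −2.96, so E_p = (−2.96)·(22/106.061) ≈ -0.61.
|E_p| < 1: demand is inelastic.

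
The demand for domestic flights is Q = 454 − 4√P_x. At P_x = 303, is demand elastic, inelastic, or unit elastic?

inelastic

At P_x = 303, Q = 384.3724.
dQ/dP_x = −4/(2√P_x) = −4/(2·17.4069).
Point elasticity E = (dQ/dP_x)·(P_x/Q) = -0.1149 × 303/384.3724 ≈ -0.091.
|E| ≈ 0.091 < 1, so demand is inelastic.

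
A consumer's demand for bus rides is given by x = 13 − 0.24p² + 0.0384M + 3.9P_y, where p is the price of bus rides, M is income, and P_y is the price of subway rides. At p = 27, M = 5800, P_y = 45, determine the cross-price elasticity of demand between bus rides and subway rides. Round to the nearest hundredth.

0.74

At the given point, x = 13 − 0.24(27)² + 0.0384(5800) + 3.9(45) = 13 − 174.96 + 222.72 + 175.5 = 236.26.
∂x/∂P_y = +3.9, so E_xy = 3.9·(45/236.26) ≈ 0.74.
E_xy > 0: the goods are substitutes.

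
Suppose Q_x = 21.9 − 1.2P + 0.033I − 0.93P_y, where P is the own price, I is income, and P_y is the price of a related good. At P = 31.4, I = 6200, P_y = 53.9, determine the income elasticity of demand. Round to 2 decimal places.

At the given point, Q_x = 21.9 − 1.2(31.4) + 0.033(6200) − 0.93(53.9) = 21.9 − 37.68 + 204.6 − 50.127 = 138.693.
∂Q_x/∂I = +0.033, so E_I = 0.033·(6200/138.693) ≈ 1.48.
E_I > 1: normal good (luxury).

1.48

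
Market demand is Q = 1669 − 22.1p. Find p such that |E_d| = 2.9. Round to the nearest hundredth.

56.16

Set −bp/(a − bp) = −2.9 ⇒ bp = 2.9(a − bp) ⇒ bp(1+2.9) = 2.9·a.
p = 2.9·1669/(22.1·3.9) ≈ 56.16.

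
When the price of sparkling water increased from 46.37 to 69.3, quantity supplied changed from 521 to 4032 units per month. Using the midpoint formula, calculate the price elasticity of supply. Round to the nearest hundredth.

%Δq = (4032 − 521)/[(521 + 4032)/2] = 3511/2276.5 ≈ 1.5423.
%ΔP = (69.3 − 46.37)/[(46.37 + 69.3)/2] = 22.93/57.835 ≈ 0.3965.
Arc elasticity E = %Δq/%ΔP ≈ 1.5423/0.3965 ≈ 3.89.
|E| > 1: supply is elastic over this range.

3.89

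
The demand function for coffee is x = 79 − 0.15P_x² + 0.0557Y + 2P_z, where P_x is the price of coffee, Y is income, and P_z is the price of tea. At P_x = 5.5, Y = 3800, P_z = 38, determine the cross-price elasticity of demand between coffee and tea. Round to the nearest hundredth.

First evaluate x: 79 − 0.15(5.5)² + 0.0557(3800) + 2(38) = 79 − 4.5375 + 211.66 + 76 = 362.1225.
∂x/∂P_z = +2, so E_xy = 2·(38/362.1225) ≈ 0.21.
E_xy > 0: the goods are substitutes.

0.21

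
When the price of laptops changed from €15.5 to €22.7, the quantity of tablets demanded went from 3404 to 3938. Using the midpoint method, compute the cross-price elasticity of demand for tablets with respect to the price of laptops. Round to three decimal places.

0.386

%ΔQ_x = (3938 − 3404)/[(3404+3938)/2] = 534/3671 ≈ 0.1455.
%ΔP_y = (22.7 − 15.5)/[(15.5+22.7)/2] ≈ 0.3770.
E_xy = 0.1455/0.3770 ≈ 0.386.
E_xy > 0, so tablets and laptops are substitutes.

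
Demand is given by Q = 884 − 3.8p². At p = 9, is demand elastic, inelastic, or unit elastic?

elastic

At p = 9, Q = 576.2.
dQ/dp = −2·3.8·p = −68.4.
Point elasticity E = (dQ/dp)·(p/Q) = -68.4 × 9/576.2 ≈ -1.068.
|E| ≈ 1.068 > 1, so demand is elastic.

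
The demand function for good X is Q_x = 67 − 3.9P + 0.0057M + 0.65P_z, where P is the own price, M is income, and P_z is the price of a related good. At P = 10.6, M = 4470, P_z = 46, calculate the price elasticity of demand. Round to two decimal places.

-0.51

Evaluating quantity at (P, M, P_z) gives Q_x = 67 − 3.9(10.6) + 0.0057(4470) + 0.65(46) = 67 − 41.34 + 25.479 + 29.9 = 81.039.
∂Q_x/∂P = −3.9, so E_p = (−3.9)·(10.6/81.039) ≈ -0.51.
|E_p| < 1: demand is inelastic.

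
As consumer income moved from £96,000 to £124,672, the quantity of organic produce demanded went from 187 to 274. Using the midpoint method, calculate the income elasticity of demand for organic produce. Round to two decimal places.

1.45

%ΔQ = (274 − 187)/[(187+274)/2] = 87/230.5 ≈ 0.3774.
%ΔY = (124,672 − 96,000)/[(96,000+124,672)/2] = 28672/110336 ≈ 0.2599.
E_I = %ΔQ/%ΔY ≈ 1.45.
E_I > 1: normal good (luxury).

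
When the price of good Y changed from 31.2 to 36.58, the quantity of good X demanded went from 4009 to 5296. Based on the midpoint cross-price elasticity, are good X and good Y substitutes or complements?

%ΔQ_x = (5296 − 4009)/[(4009+5296)/2] = 1287/4652.5 ≈ 0.2766.
%ΔP_y = (36.58 − 31.2)/[(31.2+36.58)/2] ≈ 0.1587.
E_xy = 0.2766/0.1587 ≈ 1.743.
E_xy > 0, so the goods are substitutes.

substitutes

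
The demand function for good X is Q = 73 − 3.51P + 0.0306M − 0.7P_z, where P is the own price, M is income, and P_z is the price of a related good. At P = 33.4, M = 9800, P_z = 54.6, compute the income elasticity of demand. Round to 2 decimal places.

1.38

First evaluate Q: 73 − 3.51(33.4) + 0.0306(9800) − 0.7(54.6) = 73 − 117.234 + 299.88 − 38.22 = 217.426.
∂Q/∂M = +0.0306, so E_I = 0.0306·(9800/217.426) ≈ 1.38.
E_I > 1: normal good (luxury).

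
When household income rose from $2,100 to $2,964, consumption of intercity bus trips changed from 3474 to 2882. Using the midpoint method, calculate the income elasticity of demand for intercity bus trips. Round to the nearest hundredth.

%ΔQ = (2882 − 3474)/[(3474+2882)/2] = -592/3178 ≈ -0.1863.
%ΔM = (2,964 − 2,100)/[(2,100+2,964)/2] = 864/2532 ≈ 0.3412.
E_I = %ΔQ/%ΔM ≈ -0.55.
E_I < 0: inferior good.

-0.55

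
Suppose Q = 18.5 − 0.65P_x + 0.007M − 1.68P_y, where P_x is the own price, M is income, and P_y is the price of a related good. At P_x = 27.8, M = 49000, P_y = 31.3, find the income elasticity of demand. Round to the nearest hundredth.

1.18

Evaluating quantity at (P_x, M, P_y) gives Q = 18.5 − 0.65(27.8) + 0.007(49000) − 1.68(31.3) = 18.5 − 18.07 + 343 − 52.584 = 290.846.
∂Q/∂M = +0.007, so E_I = 0.007·(49000/290.846) ≈ 1.18.
E_I > 1: normal good (luxury).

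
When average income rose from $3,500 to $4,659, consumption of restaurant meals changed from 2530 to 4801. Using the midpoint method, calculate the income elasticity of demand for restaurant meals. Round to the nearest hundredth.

2.18

%ΔQ = (4801 − 2530)/[(2530+4801)/2] = 2271/3665.5 ≈ 0.6196.
%ΔI = (4,659 − 3,500)/[(3,500+4,659)/2] = 1159/4079.5 ≈ 0.2841.
E_I = %ΔQ/%ΔI ≈ 2.18.
E_I > 1: normal good (luxury).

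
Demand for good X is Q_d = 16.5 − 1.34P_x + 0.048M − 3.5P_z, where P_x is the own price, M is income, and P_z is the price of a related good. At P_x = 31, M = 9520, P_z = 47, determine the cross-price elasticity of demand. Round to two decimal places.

-0.62

Evaluating quantity at (P_x, M, P_z) gives Q_d = 16.5 − 1.34(31) + 0.048(9520) − 3.5(47) = 16.5 − 41.54 + 456.96 − 164.5 = 267.42.
∂Q_d/∂P_z = −3.5, so E_xy = -3.5·(47/267.42) ≈ -0.62.
E_xy < 0: the goods are complements.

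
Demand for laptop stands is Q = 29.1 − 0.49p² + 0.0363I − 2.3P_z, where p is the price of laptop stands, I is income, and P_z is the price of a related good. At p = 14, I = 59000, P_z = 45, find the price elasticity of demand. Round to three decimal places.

-0.097

Substituting, Q = 29.1 − 0.49(14)² + 0.0363(59000) − 2.3(45) = 29.1 − 96.04 + 2141.7 − 103.5 = 1971.26.
∂Q/∂p = −2·0.49·p = -13.72, so E_p = -13.72·(14/1971.26) ≈ -0.097.
|E_p| < 1: demand is inelastic.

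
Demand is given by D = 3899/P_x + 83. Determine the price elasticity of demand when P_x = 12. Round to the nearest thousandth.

At P_x = 12, D = 407.9167.
dD/dP_x = −3899/P_x² = −27.0764.
Point elasticity E = (dD/dP_x)·(P_x/D) = -27.0764 × 12/407.9167 ≈ -0.797.
|E| < 1, so demand is inelastic at this price.

-0.797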